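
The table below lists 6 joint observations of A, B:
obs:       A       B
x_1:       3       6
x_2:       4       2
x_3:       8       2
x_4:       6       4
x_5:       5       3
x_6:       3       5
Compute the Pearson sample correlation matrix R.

Step 1 — column means:
  mean(A) = (3 + 4 + 8 + 6 + 5 + 3) / 6 = 29/6 = 4.8333
  mean(B) = (6 + 2 + 2 + 4 + 3 + 5) / 6 = 22/6 = 3.6667

Step 2 — sample variances and covariances s[i,j] = (1/(n-1)) · Σ_k (x_{k,i} - mean_i) · (x_{k,j} - mean_j), with n-1 = 5:
  s[A,A] = ((-1.8333)·(-1.8333) + (-0.8333)·(-0.8333) + (3.1667)·(3.1667) + (1.1667)·(1.1667) + (0.1667)·(0.1667) + (-1.8333)·(-1.8333)) / 5 = 18.8333/5 = 3.7667
  s[A,B] = ((-1.8333)·(2.3333) + (-0.8333)·(-1.6667) + (3.1667)·(-1.6667) + (1.1667)·(0.3333) + (0.1667)·(-0.6667) + (-1.8333)·(1.3333)) / 5 = -10.3333/5 = -2.0667
  s[B,B] = ((2.3333)·(2.3333) + (-1.6667)·(-1.6667) + (-1.6667)·(-1.6667) + (0.3333)·(0.3333) + (-0.6667)·(-0.6667) + (1.3333)·(1.3333)) / 5 = 13.3333/5 = 2.6667
  Sample standard deviations s_i = √(s[i,i]):
  s(A) = √(3.7667) = 1.9408
  s(B) = √(2.6667) = 1.633

Step 3 — r_{ij} = s_{ij} / (s_i · s_j):
  r[A,A] = 1 (diagonal).
  r[A,B] = -2.0667 / (1.9408 · 1.633) = -2.0667 / 3.1693 = -0.6521
  r[B,B] = 1 (diagonal).

R is symmetric with unit diagonal. Assembling:

R = [[1, -0.6521],
 [-0.6521, 1]]


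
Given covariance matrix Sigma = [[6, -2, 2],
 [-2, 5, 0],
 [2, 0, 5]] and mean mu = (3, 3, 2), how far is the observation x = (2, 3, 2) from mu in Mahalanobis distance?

Step 1 — centre the observation: (x - mu) = (-1, 0, 0).

Step 2 — invert Sigma (cofactor / det for 3×3, or solve directly):
  Sigma^{-1} = [[0.2273, 0.0909, -0.0909],
 [0.0909, 0.2364, -0.0364],
 [-0.0909, -0.0364, 0.2364]].

Step 3 — form the quadratic (x - mu)^T · Sigma^{-1} · (x - mu):
  Sigma^{-1} · (x - mu) = (-0.2273, -0.0909, 0.0909).
  (x - mu)^T · [Sigma^{-1} · (x - mu)] = (-1)·(-0.2273) + (0)·(-0.0909) + (0)·(0.0909) = 0.2273.

Step 4 — take square root: d = √(0.2273) ≈ 0.4767.

d(x, mu) = √(0.2273) ≈ 0.4767


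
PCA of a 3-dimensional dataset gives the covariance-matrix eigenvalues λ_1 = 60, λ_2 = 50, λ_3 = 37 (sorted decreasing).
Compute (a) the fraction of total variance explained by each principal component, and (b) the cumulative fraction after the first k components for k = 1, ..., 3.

Step 1 — total variance = trace(Sigma) = Σ λ_i = 60 + 50 + 37 = 147.

Step 2 — fraction explained by component i = λ_i / Σ λ:
  PC1: 60/147 = 0.4082
  PC2: 50/147 = 0.3401
  PC3: 37/147 = 0.2517

Step 3 — cumulative fraction after k components = (λ_1 + ... + λ_k) / Σ λ:
  k = 1: 60/147 = 0.4082
  k = 2: (60 + 50)/147 = 110/147 = 0.7483
  k = 3: (60 + 50 + 37)/147 = 147/147 = 1

Summary (fraction, with percent):

explained: PC1 0.4082 (40.82%), PC2 0.3401 (34.01%), PC3 0.2517 (25.17%);  cumulative: 0.4082, 0.7483, 1


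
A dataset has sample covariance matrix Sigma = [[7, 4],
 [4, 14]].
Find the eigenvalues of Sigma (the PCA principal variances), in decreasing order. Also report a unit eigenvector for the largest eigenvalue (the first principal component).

Step 1 — characteristic polynomial of 2×2 Sigma:
  det(Sigma - λI) = λ² - trace · λ + det = 0.
  trace = 7 + 14 = 21, det = 7·14 - (4)² = 82.
Step 2 — discriminant:
  Δ = trace² - 4·det = 441 - 328 = 113.
Step 3 — eigenvalues:
  λ = (trace ± √Δ)/2 = (21 ± 10.6301)/2,
  λ_1 = 15.8151,  λ_2 = 5.1849.

Step 4 — unit eigenvector for λ_1: solve (Sigma - λ_1 I)v = 0. First row:
  (7 - 15.8151)·v_x + (4)·v_y = 0, i.e. (-8.8151)·v_x + (4)·v_y = 0,
  so v ∝ (b, λ_1 - a) = (4, 8.8151) = u.
  ||u|| = √((4)² + (8.8151)²) = √(93.7055) ≈ 9.6802,
  v_1 = u/||u|| ≈ (0.4132, 0.9106) (||v_1|| = 1).

λ_1 = 15.8151,  λ_2 = 5.1849;  v_1 ≈ (0.4132, 0.9106)


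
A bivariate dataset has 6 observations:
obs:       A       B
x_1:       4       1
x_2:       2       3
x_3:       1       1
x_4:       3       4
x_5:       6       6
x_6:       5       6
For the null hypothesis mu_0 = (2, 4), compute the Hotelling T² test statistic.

Step 1 — sample mean vector:
  mean(A) = (4 + 2 + 1 + 3 + 6 + 5) / 6 = 21/6 = 3.5
  mean(B) = (1 + 3 + 1 + 4 + 6 + 6) / 6 = 21/6 = 3.5
  x̄ = (3.5, 3.5),  deviation x̄ - mu_0 = (3.5, 3.5) - (2, 4) = (1.5, -0.5).

Step 2 — sample covariance matrix, S[i,j] = (1/(n-1)) · Σ_k (x_{k,i} - mean_i) · (x_{k,j} - mean_j), divisor n-1 = 5:
  S[A,A] = ((0.5)·(0.5) + (-1.5)·(-1.5) + (-2.5)·(-2.5) + (-0.5)·(-0.5) + (2.5)·(2.5) + (1.5)·(1.5)) / 5 = 17.5/5 = 3.5
  S[A,B] = ((0.5)·(-2.5) + (-1.5)·(-0.5) + (-2.5)·(-2.5) + (-0.5)·(0.5) + (2.5)·(2.5) + (1.5)·(2.5)) / 5 = 15.5/5 = 3.1
  S[B,B] = ((-2.5)·(-2.5) + (-0.5)·(-0.5) + (-2.5)·(-2.5) + (0.5)·(0.5) + (2.5)·(2.5) + (2.5)·(2.5)) / 5 = 25.5/5 = 5.1
  S = [[3.5, 3.1],
 [3.1, 5.1]].

Step 3 — invert S. det(S) = 3.5·5.1 - (3.1)² = 8.24.
  S^{-1} = (1/det) · [[d, -b], [-b, a]] = [[0.6189, -0.3762],
 [-0.3762, 0.4248]].

Step 4 — quadratic form (x̄ - mu_0)^T · S^{-1} · (x̄ - mu_0):
  S^{-1} · (x̄ - mu_0) = (1.1165, -0.7767),
  (x̄ - mu_0)^T · [...] = (1.5)·(1.1165) + (-0.5)·(-0.7767) = 2.0631.

Step 5 — scale by n: T² = 6 · 2.0631 = 12.3786.

T² ≈ 12.3786


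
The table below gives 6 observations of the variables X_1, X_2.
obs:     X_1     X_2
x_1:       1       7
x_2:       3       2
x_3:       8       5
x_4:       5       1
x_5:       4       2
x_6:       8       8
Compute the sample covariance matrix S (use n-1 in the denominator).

Step 1 — column means:
  mean(X_1) = (1 + 3 + 8 + 5 + 4 + 8) / 6 = 29/6 = 4.8333
  mean(X_2) = (7 + 2 + 5 + 1 + 2 + 8) / 6 = 25/6 = 4.1667

Step 2 — sample covariance S[i,j] = (1/(n-1)) · Σ_k (x_{k,i} - mean_i) · (x_{k,j} - mean_j), with n-1 = 5.
  S[X_1,X_1] = ((-3.8333)·(-3.8333) + (-1.8333)·(-1.8333) + (3.1667)·(3.1667) + (0.1667)·(0.1667) + (-0.8333)·(-0.8333) + (3.1667)·(3.1667)) / 5 = 38.8333/5 = 7.7667
  S[X_1,X_2] = ((-3.8333)·(2.8333) + (-1.8333)·(-2.1667) + (3.1667)·(0.8333) + (0.1667)·(-3.1667) + (-0.8333)·(-2.1667) + (3.1667)·(3.8333)) / 5 = 9.1667/5 = 1.8333
  S[X_2,X_2] = ((2.8333)·(2.8333) + (-2.1667)·(-2.1667) + (0.8333)·(0.8333) + (-3.1667)·(-3.1667) + (-2.1667)·(-2.1667) + (3.8333)·(3.8333)) / 5 = 42.8333/5 = 8.5667

S is symmetric (S[j,i] = S[i,j]). Assembling:

S = [[7.7667, 1.8333],
 [1.8333, 8.5667]]


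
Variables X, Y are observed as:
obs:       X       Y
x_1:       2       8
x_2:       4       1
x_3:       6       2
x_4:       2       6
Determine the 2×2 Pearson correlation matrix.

Step 1 — column means:
  mean(X) = (2 + 4 + 6 + 2) / 4 = 14/4 = 3.5
  mean(Y) = (8 + 1 + 2 + 6) / 4 = 17/4 = 4.25

Step 2 — sample variances and covariances s[i,j] = (1/(n-1)) · Σ_k (x_{k,i} - mean_i) · (x_{k,j} - mean_j), with n-1 = 3:
  s[X,X] = ((-1.5)·(-1.5) + (0.5)·(0.5) + (2.5)·(2.5) + (-1.5)·(-1.5)) / 3 = 11/3 = 3.6667
  s[X,Y] = ((-1.5)·(3.75) + (0.5)·(-3.25) + (2.5)·(-2.25) + (-1.5)·(1.75)) / 3 = -15.5/3 = -5.1667
  s[Y,Y] = ((3.75)·(3.75) + (-3.25)·(-3.25) + (-2.25)·(-2.25) + (1.75)·(1.75)) / 3 = 32.75/3 = 10.9167
  Sample standard deviations s_i = √(s[i,i]):
  s(X) = √(3.6667) = 1.9149
  s(Y) = √(10.9167) = 3.304

Step 3 — r_{ij} = s_{ij} / (s_i · s_j):
  r[X,X] = 1 (diagonal).
  r[X,Y] = -5.1667 / (1.9149 · 3.304) = -5.1667 / 6.3268 = -0.8166
  r[Y,Y] = 1 (diagonal).

R is symmetric with unit diagonal. Assembling:

R = [[1, -0.8166],
 [-0.8166, 1]]


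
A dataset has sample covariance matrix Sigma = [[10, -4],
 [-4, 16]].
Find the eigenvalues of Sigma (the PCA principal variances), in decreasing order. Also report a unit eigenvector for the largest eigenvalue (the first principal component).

Step 1 — characteristic polynomial of 2×2 Sigma:
  det(Sigma - λI) = λ² - trace · λ + det = 0.
  trace = 10 + 16 = 26, det = 10·16 - (-4)² = 144.
Step 2 — discriminant:
  Δ = trace² - 4·det = 676 - 576 = 100.
Step 3 — eigenvalues:
  λ = (trace ± √Δ)/2 = (26 ± 10)/2,
  λ_1 = 18,  λ_2 = 8.

Step 4 — unit eigenvector for λ_1: solve (Sigma - λ_1 I)v = 0. First row:
  (10 - 18)·v_x + (-4)·v_y = 0, i.e. (-8)·v_x + (-4)·v_y = 0,
  so v ∝ (b, λ_1 - a) = (-4, 8); multiply by -1 so the first entry is positive: u = (4, -8).
  ||u|| = √((4)² + (-8)²) = √(80) ≈ 8.9443,
  v_1 = u/||u|| ≈ (0.4472, -0.8944) (||v_1|| = 1).

λ_1 = 18,  λ_2 = 8;  v_1 ≈ (0.4472, -0.8944)


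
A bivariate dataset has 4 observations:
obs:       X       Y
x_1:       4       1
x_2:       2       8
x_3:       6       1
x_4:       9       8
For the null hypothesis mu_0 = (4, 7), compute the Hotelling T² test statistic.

Step 1 — sample mean vector:
  mean(X) = (4 + 2 + 6 + 9) / 4 = 21/4 = 5.25
  mean(Y) = (1 + 8 + 1 + 8) / 4 = 18/4 = 4.5
  x̄ = (5.25, 4.5),  deviation x̄ - mu_0 = (5.25, 4.5) - (4, 7) = (1.25, -2.5).

Step 2 — sample covariance matrix, S[i,j] = (1/(n-1)) · Σ_k (x_{k,i} - mean_i) · (x_{k,j} - mean_j), divisor n-1 = 3:
  S[X,X] = ((-1.25)·(-1.25) + (-3.25)·(-3.25) + (0.75)·(0.75) + (3.75)·(3.75)) / 3 = 26.75/3 = 8.9167
  S[X,Y] = ((-1.25)·(-3.5) + (-3.25)·(3.5) + (0.75)·(-3.5) + (3.75)·(3.5)) / 3 = 3.5/3 = 1.1667
  S[Y,Y] = ((-3.5)·(-3.5) + (3.5)·(3.5) + (-3.5)·(-3.5) + (3.5)·(3.5)) / 3 = 49/3 = 16.3333
  S = [[8.9167, 1.1667],
 [1.1667, 16.3333]].

Step 3 — invert S. det(S) = 8.9167·16.3333 - (1.1667)² = 144.2778.
  S^{-1} = (1/det) · [[d, -b], [-b, a]] = [[0.1132, -0.0081],
 [-0.0081, 0.0618]].

Step 4 — quadratic form (x̄ - mu_0)^T · S^{-1} · (x̄ - mu_0):
  S^{-1} · (x̄ - mu_0) = (0.1617, -0.1646),
  (x̄ - mu_0)^T · [...] = (1.25)·(0.1617) + (-2.5)·(-0.1646) = 0.6137.

Step 5 — scale by n: T² = 4 · 0.6137 = 2.4548.

T² ≈ 2.4548


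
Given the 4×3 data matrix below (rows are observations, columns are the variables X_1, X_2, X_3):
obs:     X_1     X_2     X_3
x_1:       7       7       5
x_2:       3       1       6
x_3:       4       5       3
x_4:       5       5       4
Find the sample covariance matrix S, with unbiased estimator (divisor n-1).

Step 1 — column means:
  mean(X_1) = (7 + 3 + 4 + 5) / 4 = 19/4 = 4.75
  mean(X_2) = (7 + 1 + 5 + 5) / 4 = 18/4 = 4.5
  mean(X_3) = (5 + 6 + 3 + 4) / 4 = 18/4 = 4.5

Step 2 — sample covariance S[i,j] = (1/(n-1)) · Σ_k (x_{k,i} - mean_i) · (x_{k,j} - mean_j), with n-1 = 3.
  S[X_1,X_1] = ((2.25)·(2.25) + (-1.75)·(-1.75) + (-0.75)·(-0.75) + (0.25)·(0.25)) / 3 = 8.75/3 = 2.9167
  S[X_1,X_2] = ((2.25)·(2.5) + (-1.75)·(-3.5) + (-0.75)·(0.5) + (0.25)·(0.5)) / 3 = 11.5/3 = 3.8333
  S[X_1,X_3] = ((2.25)·(0.5) + (-1.75)·(1.5) + (-0.75)·(-1.5) + (0.25)·(-0.5)) / 3 = -0.5/3 = -0.1667
  S[X_2,X_2] = ((2.5)·(2.5) + (-3.5)·(-3.5) + (0.5)·(0.5) + (0.5)·(0.5)) / 3 = 19/3 = 6.3333
  S[X_2,X_3] = ((2.5)·(0.5) + (-3.5)·(1.5) + (0.5)·(-1.5) + (0.5)·(-0.5)) / 3 = -5/3 = -1.6667
  S[X_3,X_3] = ((0.5)·(0.5) + (1.5)·(1.5) + (-1.5)·(-1.5) + (-0.5)·(-0.5)) / 3 = 5/3 = 1.6667

S is symmetric (S[j,i] = S[i,j]). Assembling:

S = [[2.9167, 3.8333, -0.1667],
 [3.8333, 6.3333, -1.6667],
 [-0.1667, -1.6667, 1.6667]]


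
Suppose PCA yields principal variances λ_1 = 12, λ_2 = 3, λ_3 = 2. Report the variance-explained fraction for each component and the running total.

Step 1 — total variance = trace(Sigma) = Σ λ_i = 12 + 3 + 2 = 17.

Step 2 — fraction explained by component i = λ_i / Σ λ:
  PC1: 12/17 = 0.7059
  PC2: 3/17 = 0.1765
  PC3: 2/17 = 0.1176

Step 3 — cumulative fraction after k components = (λ_1 + ... + λ_k) / Σ λ:
  k = 1: 12/17 = 0.7059
  k = 2: (12 + 3)/17 = 15/17 = 0.8824
  k = 3: (12 + 3 + 2)/17 = 17/17 = 1

Summary (fraction, with percent):

explained: PC1 0.7059 (70.59%), PC2 0.1765 (17.65%), PC3 0.1176 (11.76%);  cumulative: 0.7059, 0.8824, 1


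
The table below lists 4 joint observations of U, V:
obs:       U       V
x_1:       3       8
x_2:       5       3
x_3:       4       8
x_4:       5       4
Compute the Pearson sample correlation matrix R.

Step 1 — column means:
  mean(U) = (3 + 5 + 4 + 5) / 4 = 17/4 = 4.25
  mean(V) = (8 + 3 + 8 + 4) / 4 = 23/4 = 5.75

Step 2 — sample variances and covariances s[i,j] = (1/(n-1)) · Σ_k (x_{k,i} - mean_i) · (x_{k,j} - mean_j), with n-1 = 3:
  s[U,U] = ((-1.25)·(-1.25) + (0.75)·(0.75) + (-0.25)·(-0.25) + (0.75)·(0.75)) / 3 = 2.75/3 = 0.9167
  s[U,V] = ((-1.25)·(2.25) + (0.75)·(-2.75) + (-0.25)·(2.25) + (0.75)·(-1.75)) / 3 = -6.75/3 = -2.25
  s[V,V] = ((2.25)·(2.25) + (-2.75)·(-2.75) + (2.25)·(2.25) + (-1.75)·(-1.75)) / 3 = 20.75/3 = 6.9167
  Sample standard deviations s_i = √(s[i,i]):
  s(U) = √(0.9167) = 0.9574
  s(V) = √(6.9167) = 2.63

Step 3 — r_{ij} = s_{ij} / (s_i · s_j):
  r[U,U] = 1 (diagonal).
  r[U,V] = -2.25 / (0.9574 · 2.63) = -2.25 / 2.518 = -0.8936
  r[V,V] = 1 (diagonal).

R is symmetric with unit diagonal. Assembling:

R = [[1, -0.8936],
 [-0.8936, 1]]


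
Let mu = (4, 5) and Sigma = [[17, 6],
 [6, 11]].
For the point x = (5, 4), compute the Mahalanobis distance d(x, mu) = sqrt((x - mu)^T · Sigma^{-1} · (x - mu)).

Step 1 — centre the observation: (x - mu) = (1, -1).

Step 2 — invert Sigma. det(Sigma) = 17·11 - (6)² = 151.
  Sigma^{-1} = (1/det) · [[d, -b], [-b, a]] = [[0.0728, -0.0397],
 [-0.0397, 0.1126]].

Step 3 — form the quadratic (x - mu)^T · Sigma^{-1} · (x - mu):
  Sigma^{-1} · (x - mu) = (0.1126, -0.1523).
  (x - mu)^T · [Sigma^{-1} · (x - mu)] = (1)·(0.1126) + (-1)·(-0.1523) = 0.2649.

Step 4 — take square root: d = √(0.2649) ≈ 0.5147.

d(x, mu) = √(0.2649) ≈ 0.5147


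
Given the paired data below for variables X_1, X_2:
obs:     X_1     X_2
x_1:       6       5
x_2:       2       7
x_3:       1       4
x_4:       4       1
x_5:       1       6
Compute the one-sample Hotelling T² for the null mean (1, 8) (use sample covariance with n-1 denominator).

Step 1 — sample mean vector:
  mean(X_1) = (6 + 2 + 1 + 4 + 1) / 5 = 14/5 = 2.8
  mean(X_2) = (5 + 7 + 4 + 1 + 6) / 5 = 23/5 = 4.6
  x̄ = (2.8, 4.6),  deviation x̄ - mu_0 = (2.8, 4.6) - (1, 8) = (1.8, -3.4).

Step 2 — sample covariance matrix, S[i,j] = (1/(n-1)) · Σ_k (x_{k,i} - mean_i) · (x_{k,j} - mean_j), divisor n-1 = 4:
  S[X_1,X_1] = ((3.2)·(3.2) + (-0.8)·(-0.8) + (-1.8)·(-1.8) + (1.2)·(1.2) + (-1.8)·(-1.8)) / 4 = 18.8/4 = 4.7
  S[X_1,X_2] = ((3.2)·(0.4) + (-0.8)·(2.4) + (-1.8)·(-0.6) + (1.2)·(-3.6) + (-1.8)·(1.4)) / 4 = -6.4/4 = -1.6
  S[X_2,X_2] = ((0.4)·(0.4) + (2.4)·(2.4) + (-0.6)·(-0.6) + (-3.6)·(-3.6) + (1.4)·(1.4)) / 4 = 21.2/4 = 5.3
  S = [[4.7, -1.6],
 [-1.6, 5.3]].

Step 3 — invert S. det(S) = 4.7·5.3 - (-1.6)² = 22.35.
  S^{-1} = (1/det) · [[d, -b], [-b, a]] = [[0.2371, 0.0716],
 [0.0716, 0.2103]].

Step 4 — quadratic form (x̄ - mu_0)^T · S^{-1} · (x̄ - mu_0):
  S^{-1} · (x̄ - mu_0) = (0.1834, -0.5861),
  (x̄ - mu_0)^T · [...] = (1.8)·(0.1834) + (-3.4)·(-0.5861) = 2.323.

Step 5 — scale by n: T² = 5 · 2.323 = 11.6152.

T² ≈ 11.6152


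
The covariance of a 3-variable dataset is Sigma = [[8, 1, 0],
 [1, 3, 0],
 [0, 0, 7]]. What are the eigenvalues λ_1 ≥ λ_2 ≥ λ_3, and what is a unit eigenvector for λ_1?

Step 1 — characteristic polynomial p(λ) = det(λI - Sigma) = λ³ - tr·λ² + c_1·λ - det, where tr = trace, c_1 = sum of the principal 2×2 minors, det = det(Sigma):
  tr = 8 + 3 + 7 = 18,
  c_1 = (8·3 - (1)²) + (8·7 - (0)²) + (3·7 - (0)²) = 23 + 56 + 21 = 100,
  det = 8·(3·7 - (0)²) - (1)·((1)·7 - (0)·(0)) + (0)·((1)·(0) - 3·(0)) = 8·(21) - (1)·(7) + (0)·(0) = 161.
  So p(λ) = λ³ - 18λ² + 100λ - 161.
Step 2 — look for an integer root (rational root theorem: any rational root is an integer divisor of 161). Testing λ = 7:
  p(7) = 343 - 882 + 700 - 161 = 0  ✓
  Dividing out (λ - 7): p(λ) = (λ - 7)(λ² - 11λ + 23).
Step 3 — remaining eigenvalues from the quadratic λ² - 11λ + 23 = 0:
  Δ = 11² - 4·23 = 121 - 92 = 29,  λ = (11 ± √29)/2 = (11 ± 5.3852)/2 ≈ 8.1926 or 2.8074.
  Sorted: λ_1 = 8.1926,  λ_2 = 7,  λ_3 = 2.8074  (check: sum = 18 = tr ✓).

Step 4 — unit eigenvector for λ_1 ≈ 8.1926: v spans the null space of (Sigma - λ_1 I), whose rows are
  r_1 = (-0.1926, 1, 0),  r_2 = (1, -5.1926, 0),  r_3 = (0, 0, -1.1926).
  v is orthogonal to every row, so take v ∝ r_1 × r_3 = ((1)·(-1.1926) - (0)·(0), (0)·(0) - (-0.1926)·(-1.1926), (-0.1926)·(0) - (1)·(0)) ≈ (-1.1926, -0.2297, 0).
  Rescale (multiply by -1 so the first nonzero entry is positive): u = (1.1926, 0.2297, 0).
  ||u|| = √((1.1926)² + (0.2297)² + (0)²) = √(1.475) ≈ 1.2145,  v_1 = u/||u|| ≈ (0.982, 0.1891, 0) (||v_1|| = 1).

λ_1 = 8.1926,  λ_2 = 7,  λ_3 = 2.8074;  v_1 ≈ (0.982, 0.1891, 0)


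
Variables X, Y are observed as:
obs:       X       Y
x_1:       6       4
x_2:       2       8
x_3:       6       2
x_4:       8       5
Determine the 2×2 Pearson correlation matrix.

Step 1 — column means:
  mean(X) = (6 + 2 + 6 + 8) / 4 = 22/4 = 5.5
  mean(Y) = (4 + 8 + 2 + 5) / 4 = 19/4 = 4.75

Step 2 — sample variances and covariances s[i,j] = (1/(n-1)) · Σ_k (x_{k,i} - mean_i) · (x_{k,j} - mean_j), with n-1 = 3:
  s[X,X] = ((0.5)·(0.5) + (-3.5)·(-3.5) + (0.5)·(0.5) + (2.5)·(2.5)) / 3 = 19/3 = 6.3333
  s[X,Y] = ((0.5)·(-0.75) + (-3.5)·(3.25) + (0.5)·(-2.75) + (2.5)·(0.25)) / 3 = -12.5/3 = -4.1667
  s[Y,Y] = ((-0.75)·(-0.75) + (3.25)·(3.25) + (-2.75)·(-2.75) + (0.25)·(0.25)) / 3 = 18.75/3 = 6.25
  Sample standard deviations s_i = √(s[i,i]):
  s(X) = √(6.3333) = 2.5166
  s(Y) = √(6.25) = 2.5

Step 3 — r_{ij} = s_{ij} / (s_i · s_j):
  r[X,X] = 1 (diagonal).
  r[X,Y] = -4.1667 / (2.5166 · 2.5) = -4.1667 / 6.2915 = -0.6623
  r[Y,Y] = 1 (diagonal).

R is symmetric with unit diagonal. Assembling:

R = [[1, -0.6623],
 [-0.6623, 1]]


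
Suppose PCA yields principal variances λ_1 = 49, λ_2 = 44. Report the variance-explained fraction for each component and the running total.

Step 1 — total variance = trace(Sigma) = Σ λ_i = 49 + 44 = 93.

Step 2 — fraction explained by component i = λ_i / Σ λ:
  PC1: 49/93 = 0.5269
  PC2: 44/93 = 0.4731

Step 3 — cumulative fraction after k components = (λ_1 + ... + λ_k) / Σ λ:
  k = 1: 49/93 = 0.5269
  k = 2: (49 + 44)/93 = 93/93 = 1

Summary (fraction, with percent):

explained: PC1 0.5269 (52.69%), PC2 0.4731 (47.31%);  cumulative: 0.5269, 1


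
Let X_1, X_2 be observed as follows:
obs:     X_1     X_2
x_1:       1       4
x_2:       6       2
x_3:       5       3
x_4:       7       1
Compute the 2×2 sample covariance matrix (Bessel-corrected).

Step 1 — column means:
  mean(X_1) = (1 + 6 + 5 + 7) / 4 = 19/4 = 4.75
  mean(X_2) = (4 + 2 + 3 + 1) / 4 = 10/4 = 2.5

Step 2 — sample covariance S[i,j] = (1/(n-1)) · Σ_k (x_{k,i} - mean_i) · (x_{k,j} - mean_j), with n-1 = 3.
  S[X_1,X_1] = ((-3.75)·(-3.75) + (1.25)·(1.25) + (0.25)·(0.25) + (2.25)·(2.25)) / 3 = 20.75/3 = 6.9167
  S[X_1,X_2] = ((-3.75)·(1.5) + (1.25)·(-0.5) + (0.25)·(0.5) + (2.25)·(-1.5)) / 3 = -9.5/3 = -3.1667
  S[X_2,X_2] = ((1.5)·(1.5) + (-0.5)·(-0.5) + (0.5)·(0.5) + (-1.5)·(-1.5)) / 3 = 5/3 = 1.6667

S is symmetric (S[j,i] = S[i,j]). Assembling:

S = [[6.9167, -3.1667],
 [-3.1667, 1.6667]]


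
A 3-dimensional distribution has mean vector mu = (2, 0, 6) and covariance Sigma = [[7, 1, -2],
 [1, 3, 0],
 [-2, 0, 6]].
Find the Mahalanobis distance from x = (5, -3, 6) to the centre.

Step 1 — centre the observation: (x - mu) = (3, -3, 0).

Step 2 — invert Sigma (cofactor / det for 3×3, or solve directly):
  Sigma^{-1} = [[0.1667, -0.0556, 0.0556],
 [-0.0556, 0.3519, -0.0185],
 [0.0556, -0.0185, 0.1852]].

Step 3 — form the quadratic (x - mu)^T · Sigma^{-1} · (x - mu):
  Sigma^{-1} · (x - mu) = (0.6667, -1.2222, 0.2222).
  (x - mu)^T · [Sigma^{-1} · (x - mu)] = (3)·(0.6667) + (-3)·(-1.2222) + (0)·(0.2222) = 5.6667.

Step 4 — take square root: d = √(5.6667) ≈ 2.3805.

d(x, mu) = √(5.6667) ≈ 2.3805


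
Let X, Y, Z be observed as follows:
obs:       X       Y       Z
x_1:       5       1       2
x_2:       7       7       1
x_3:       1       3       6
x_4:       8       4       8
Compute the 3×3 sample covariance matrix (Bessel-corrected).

Step 1 — column means:
  mean(X) = (5 + 7 + 1 + 8) / 4 = 21/4 = 5.25
  mean(Y) = (1 + 7 + 3 + 4) / 4 = 15/4 = 3.75
  mean(Z) = (2 + 1 + 6 + 8) / 4 = 17/4 = 4.25

Step 2 — sample covariance S[i,j] = (1/(n-1)) · Σ_k (x_{k,i} - mean_i) · (x_{k,j} - mean_j), with n-1 = 3.
  S[X,X] = ((-0.25)·(-0.25) + (1.75)·(1.75) + (-4.25)·(-4.25) + (2.75)·(2.75)) / 3 = 28.75/3 = 9.5833
  S[X,Y] = ((-0.25)·(-2.75) + (1.75)·(3.25) + (-4.25)·(-0.75) + (2.75)·(0.25)) / 3 = 10.25/3 = 3.4167
  S[X,Z] = ((-0.25)·(-2.25) + (1.75)·(-3.25) + (-4.25)·(1.75) + (2.75)·(3.75)) / 3 = -2.25/3 = -0.75
  S[Y,Y] = ((-2.75)·(-2.75) + (3.25)·(3.25) + (-0.75)·(-0.75) + (0.25)·(0.25)) / 3 = 18.75/3 = 6.25
  S[Y,Z] = ((-2.75)·(-2.25) + (3.25)·(-3.25) + (-0.75)·(1.75) + (0.25)·(3.75)) / 3 = -4.75/3 = -1.5833
  S[Z,Z] = ((-2.25)·(-2.25) + (-3.25)·(-3.25) + (1.75)·(1.75) + (3.75)·(3.75)) / 3 = 32.75/3 = 10.9167

S is symmetric (S[j,i] = S[i,j]). Assembling:

S = [[9.5833, 3.4167, -0.75],
 [3.4167, 6.25, -1.5833],
 [-0.75, -1.5833, 10.9167]]


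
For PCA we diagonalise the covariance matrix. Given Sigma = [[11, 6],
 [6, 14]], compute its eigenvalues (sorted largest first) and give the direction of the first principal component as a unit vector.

Step 1 — characteristic polynomial of 2×2 Sigma:
  det(Sigma - λI) = λ² - trace · λ + det = 0.
  trace = 11 + 14 = 25, det = 11·14 - (6)² = 118.
Step 2 — discriminant:
  Δ = trace² - 4·det = 625 - 472 = 153.
Step 3 — eigenvalues:
  λ = (trace ± √Δ)/2 = (25 ± 12.3693)/2,
  λ_1 = 18.6847,  λ_2 = 6.3153.

Step 4 — unit eigenvector for λ_1: solve (Sigma - λ_1 I)v = 0. First row:
  (11 - 18.6847)·v_x + (6)·v_y = 0, i.e. (-7.6847)·v_x + (6)·v_y = 0,
  so v ∝ (b, λ_1 - a) = (6, 7.6847) = u.
  ||u|| = √((6)² + (7.6847)²) = √(95.054) ≈ 9.7496,
  v_1 = u/||u|| ≈ (0.6154, 0.7882) (||v_1|| = 1).

λ_1 = 18.6847,  λ_2 = 6.3153;  v_1 ≈ (0.6154, 0.7882)


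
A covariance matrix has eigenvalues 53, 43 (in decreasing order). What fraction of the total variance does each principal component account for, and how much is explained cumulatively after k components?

Step 1 — total variance = trace(Sigma) = Σ λ_i = 53 + 43 = 96.

Step 2 — fraction explained by component i = λ_i / Σ λ:
  PC1: 53/96 = 0.5521
  PC2: 43/96 = 0.4479

Step 3 — cumulative fraction after k components = (λ_1 + ... + λ_k) / Σ λ:
  k = 1: 53/96 = 0.5521
  k = 2: (53 + 43)/96 = 96/96 = 1

Summary (fraction, with percent):

explained: PC1 0.5521 (55.21%), PC2 0.4479 (44.79%);  cumulative: 0.5521, 1


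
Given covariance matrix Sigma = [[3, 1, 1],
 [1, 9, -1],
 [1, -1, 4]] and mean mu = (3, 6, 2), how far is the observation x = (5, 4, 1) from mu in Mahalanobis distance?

Step 1 — centre the observation: (x - mu) = (2, -2, -1).

Step 2 — invert Sigma (cofactor / det for 3×3, or solve directly):
  Sigma^{-1} = [[0.3889, -0.0556, -0.1111],
 [-0.0556, 0.1222, 0.0444],
 [-0.1111, 0.0444, 0.2889]].

Step 3 — form the quadratic (x - mu)^T · Sigma^{-1} · (x - mu):
  Sigma^{-1} · (x - mu) = (1, -0.4, -0.6).
  (x - mu)^T · [Sigma^{-1} · (x - mu)] = (2)·(1) + (-2)·(-0.4) + (-1)·(-0.6) = 3.4.

Step 4 — take square root: d = √(3.4) ≈ 1.8439.

d(x, mu) = √(3.4) ≈ 1.8439


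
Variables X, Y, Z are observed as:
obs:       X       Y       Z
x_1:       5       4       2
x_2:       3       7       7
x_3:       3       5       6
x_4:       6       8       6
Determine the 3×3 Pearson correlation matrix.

Step 1 — column means:
  mean(X) = (5 + 3 + 3 + 6) / 4 = 17/4 = 4.25
  mean(Y) = (4 + 7 + 5 + 8) / 4 = 24/4 = 6
  mean(Z) = (2 + 7 + 6 + 6) / 4 = 21/4 = 5.25

Step 2 — sample variances and covariances s[i,j] = (1/(n-1)) · Σ_k (x_{k,i} - mean_i) · (x_{k,j} - mean_j), with n-1 = 3:
  s[X,X] = ((0.75)·(0.75) + (-1.25)·(-1.25) + (-1.25)·(-1.25) + (1.75)·(1.75)) / 3 = 6.75/3 = 2.25
  s[X,Y] = ((0.75)·(-2) + (-1.25)·(1) + (-1.25)·(-1) + (1.75)·(2)) / 3 = 2/3 = 0.6667
  s[X,Z] = ((0.75)·(-3.25) + (-1.25)·(1.75) + (-1.25)·(0.75) + (1.75)·(0.75)) / 3 = -4.25/3 = -1.4167
  s[Y,Y] = ((-2)·(-2) + (1)·(1) + (-1)·(-1) + (2)·(2)) / 3 = 10/3 = 3.3333
  s[Y,Z] = ((-2)·(-3.25) + (1)·(1.75) + (-1)·(0.75) + (2)·(0.75)) / 3 = 9/3 = 3
  s[Z,Z] = ((-3.25)·(-3.25) + (1.75)·(1.75) + (0.75)·(0.75) + (0.75)·(0.75)) / 3 = 14.75/3 = 4.9167
  Sample standard deviations s_i = √(s[i,i]):
  s(X) = √(2.25) = 1.5
  s(Y) = √(3.3333) = 1.8257
  s(Z) = √(4.9167) = 2.2174

Step 3 — r_{ij} = s_{ij} / (s_i · s_j):
  r[X,X] = 1 (diagonal).
  r[X,Y] = 0.6667 / (1.5 · 1.8257) = 0.6667 / 2.7386 = 0.2434
  r[X,Z] = -1.4167 / (1.5 · 2.2174) = -1.4167 / 3.326 = -0.4259
  r[Y,Y] = 1 (diagonal).
  r[Y,Z] = 3 / (1.8257 · 2.2174) = 3 / 4.0483 = 0.741
  r[Z,Z] = 1 (diagonal).

R is symmetric with unit diagonal. Assembling:

R = [[1, 0.2434, -0.4259],
 [0.2434, 1, 0.741],
 [-0.4259, 0.741, 1]]


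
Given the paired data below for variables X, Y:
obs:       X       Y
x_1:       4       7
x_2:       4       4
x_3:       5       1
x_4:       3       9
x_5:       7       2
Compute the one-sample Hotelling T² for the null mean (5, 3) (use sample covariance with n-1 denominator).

Step 1 — sample mean vector:
  mean(X) = (4 + 4 + 5 + 3 + 7) / 5 = 23/5 = 4.6
  mean(Y) = (7 + 4 + 1 + 9 + 2) / 5 = 23/5 = 4.6
  x̄ = (4.6, 4.6),  deviation x̄ - mu_0 = (4.6, 4.6) - (5, 3) = (-0.4, 1.6).

Step 2 — sample covariance matrix, S[i,j] = (1/(n-1)) · Σ_k (x_{k,i} - mean_i) · (x_{k,j} - mean_j), divisor n-1 = 4:
  S[X,X] = ((-0.6)·(-0.6) + (-0.6)·(-0.6) + (0.4)·(0.4) + (-1.6)·(-1.6) + (2.4)·(2.4)) / 4 = 9.2/4 = 2.3
  S[X,Y] = ((-0.6)·(2.4) + (-0.6)·(-0.6) + (0.4)·(-3.6) + (-1.6)·(4.4) + (2.4)·(-2.6)) / 4 = -15.8/4 = -3.95
  S[Y,Y] = ((2.4)·(2.4) + (-0.6)·(-0.6) + (-3.6)·(-3.6) + (4.4)·(4.4) + (-2.6)·(-2.6)) / 4 = 45.2/4 = 11.3
  S = [[2.3, -3.95],
 [-3.95, 11.3]].

Step 3 — invert S. det(S) = 2.3·11.3 - (-3.95)² = 10.3875.
  S^{-1} = (1/det) · [[d, -b], [-b, a]] = [[1.0878, 0.3803],
 [0.3803, 0.2214]].

Step 4 — quadratic form (x̄ - mu_0)^T · S^{-1} · (x̄ - mu_0):
  S^{-1} · (x̄ - mu_0) = (0.1733, 0.2022),
  (x̄ - mu_0)^T · [...] = (-0.4)·(0.1733) + (1.6)·(0.2022) = 0.2542.

Step 5 — scale by n: T² = 5 · 0.2542 = 1.2708.

T² ≈ 1.2708


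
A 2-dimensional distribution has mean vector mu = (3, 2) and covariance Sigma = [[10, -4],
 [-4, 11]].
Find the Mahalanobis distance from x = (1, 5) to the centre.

Step 1 — centre the observation: (x - mu) = (-2, 3).

Step 2 — invert Sigma. det(Sigma) = 10·11 - (-4)² = 94.
  Sigma^{-1} = (1/det) · [[d, -b], [-b, a]] = [[0.117, 0.0426],
 [0.0426, 0.1064]].

Step 3 — form the quadratic (x - mu)^T · Sigma^{-1} · (x - mu):
  Sigma^{-1} · (x - mu) = (-0.1064, 0.234).
  (x - mu)^T · [Sigma^{-1} · (x - mu)] = (-2)·(-0.1064) + (3)·(0.234) = 0.9149.

Step 4 — take square root: d = √(0.9149) ≈ 0.9565.

d(x, mu) = √(0.9149) ≈ 0.9565


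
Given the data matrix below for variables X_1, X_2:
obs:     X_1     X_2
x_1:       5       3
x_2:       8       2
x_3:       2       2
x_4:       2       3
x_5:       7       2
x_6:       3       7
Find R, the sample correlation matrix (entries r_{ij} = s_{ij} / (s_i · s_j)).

Step 1 — column means:
  mean(X_1) = (5 + 8 + 2 + 2 + 7 + 3) / 6 = 27/6 = 4.5
  mean(X_2) = (3 + 2 + 2 + 3 + 2 + 7) / 6 = 19/6 = 3.1667

Step 2 — sample variances and covariances s[i,j] = (1/(n-1)) · Σ_k (x_{k,i} - mean_i) · (x_{k,j} - mean_j), with n-1 = 5:
  s[X_1,X_1] = ((0.5)·(0.5) + (3.5)·(3.5) + (-2.5)·(-2.5) + (-2.5)·(-2.5) + (2.5)·(2.5) + (-1.5)·(-1.5)) / 5 = 33.5/5 = 6.7
  s[X_1,X_2] = ((0.5)·(-0.1667) + (3.5)·(-1.1667) + (-2.5)·(-1.1667) + (-2.5)·(-0.1667) + (2.5)·(-1.1667) + (-1.5)·(3.8333)) / 5 = -9.5/5 = -1.9
  s[X_2,X_2] = ((-0.1667)·(-0.1667) + (-1.1667)·(-1.1667) + (-1.1667)·(-1.1667) + (-0.1667)·(-0.1667) + (-1.1667)·(-1.1667) + (3.8333)·(3.8333)) / 5 = 18.8333/5 = 3.7667
  Sample standard deviations s_i = √(s[i,i]):
  s(X_1) = √(6.7) = 2.5884
  s(X_2) = √(3.7667) = 1.9408

Step 3 — r_{ij} = s_{ij} / (s_i · s_j):
  r[X_1,X_1] = 1 (diagonal).
  r[X_1,X_2] = -1.9 / (2.5884 · 1.9408) = -1.9 / 5.0236 = -0.3782
  r[X_2,X_2] = 1 (diagonal).

R is symmetric with unit diagonal. Assembling:

R = [[1, -0.3782],
 [-0.3782, 1]]


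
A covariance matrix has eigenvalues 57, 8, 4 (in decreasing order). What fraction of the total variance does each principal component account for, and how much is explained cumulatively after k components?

Step 1 — total variance = trace(Sigma) = Σ λ_i = 57 + 8 + 4 = 69.

Step 2 — fraction explained by component i = λ_i / Σ λ:
  PC1: 57/69 = 0.8261
  PC2: 8/69 = 0.1159
  PC3: 4/69 = 0.058

Step 3 — cumulative fraction after k components = (λ_1 + ... + λ_k) / Σ λ:
  k = 1: 57/69 = 0.8261
  k = 2: (57 + 8)/69 = 65/69 = 0.942
  k = 3: (57 + 8 + 4)/69 = 69/69 = 1

Summary (fraction, with percent):

explained: PC1 0.8261 (82.61%), PC2 0.1159 (11.59%), PC3 0.058 (5.8%);  cumulative: 0.8261, 0.942, 1


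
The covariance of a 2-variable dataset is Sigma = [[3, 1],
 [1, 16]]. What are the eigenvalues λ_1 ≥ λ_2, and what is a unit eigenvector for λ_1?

Step 1 — characteristic polynomial of 2×2 Sigma:
  det(Sigma - λI) = λ² - trace · λ + det = 0.
  trace = 3 + 16 = 19, det = 3·16 - (1)² = 47.
Step 2 — discriminant:
  Δ = trace² - 4·det = 361 - 188 = 173.
Step 3 — eigenvalues:
  λ = (trace ± √Δ)/2 = (19 ± 13.1529)/2,
  λ_1 = 16.0765,  λ_2 = 2.9235.

Step 4 — unit eigenvector for λ_1: solve (Sigma - λ_1 I)v = 0. First row:
  (3 - 16.0765)·v_x + (1)·v_y = 0, i.e. (-13.0765)·v_x + (1)·v_y = 0,
  so v ∝ (b, λ_1 - a) = (1, 13.0765) = u.
  ||u|| = √((1)² + (13.0765)²) = √(171.9942) ≈ 13.1147,
  v_1 = u/||u|| ≈ (0.0763, 0.9971) (||v_1|| = 1).

λ_1 = 16.0765,  λ_2 = 2.9235;  v_1 ≈ (0.0763, 0.9971)


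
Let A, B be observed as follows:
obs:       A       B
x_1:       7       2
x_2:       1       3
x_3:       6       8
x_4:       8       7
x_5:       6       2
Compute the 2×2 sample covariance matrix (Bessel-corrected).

Step 1 — column means:
  mean(A) = (7 + 1 + 6 + 8 + 6) / 5 = 28/5 = 5.6
  mean(B) = (2 + 3 + 8 + 7 + 2) / 5 = 22/5 = 4.4

Step 2 — sample covariance S[i,j] = (1/(n-1)) · Σ_k (x_{k,i} - mean_i) · (x_{k,j} - mean_j), with n-1 = 4.
  S[A,A] = ((1.4)·(1.4) + (-4.6)·(-4.6) + (0.4)·(0.4) + (2.4)·(2.4) + (0.4)·(0.4)) / 4 = 29.2/4 = 7.3
  S[A,B] = ((1.4)·(-2.4) + (-4.6)·(-1.4) + (0.4)·(3.6) + (2.4)·(2.6) + (0.4)·(-2.4)) / 4 = 9.8/4 = 2.45
  S[B,B] = ((-2.4)·(-2.4) + (-1.4)·(-1.4) + (3.6)·(3.6) + (2.6)·(2.6) + (-2.4)·(-2.4)) / 4 = 33.2/4 = 8.3

S is symmetric (S[j,i] = S[i,j]). Assembling:

S = [[7.3, 2.45],
 [2.45, 8.3]]


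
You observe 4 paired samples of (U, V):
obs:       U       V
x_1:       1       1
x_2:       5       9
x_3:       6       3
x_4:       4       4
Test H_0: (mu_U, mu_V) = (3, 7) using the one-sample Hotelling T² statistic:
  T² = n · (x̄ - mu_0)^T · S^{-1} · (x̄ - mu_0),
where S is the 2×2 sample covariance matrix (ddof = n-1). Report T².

Step 1 — sample mean vector:
  mean(U) = (1 + 5 + 6 + 4) / 4 = 16/4 = 4
  mean(V) = (1 + 9 + 3 + 4) / 4 = 17/4 = 4.25
  x̄ = (4, 4.25),  deviation x̄ - mu_0 = (4, 4.25) - (3, 7) = (1, -2.75).

Step 2 — sample covariance matrix, S[i,j] = (1/(n-1)) · Σ_k (x_{k,i} - mean_i) · (x_{k,j} - mean_j), divisor n-1 = 3:
  S[U,U] = ((-3)·(-3) + (1)·(1) + (2)·(2) + (0)·(0)) / 3 = 14/3 = 4.6667
  S[U,V] = ((-3)·(-3.25) + (1)·(4.75) + (2)·(-1.25) + (0)·(-0.25)) / 3 = 12/3 = 4
  S[V,V] = ((-3.25)·(-3.25) + (4.75)·(4.75) + (-1.25)·(-1.25) + (-0.25)·(-0.25)) / 3 = 34.75/3 = 11.5833
  S = [[4.6667, 4],
 [4, 11.5833]].

Step 3 — invert S. det(S) = 4.6667·11.5833 - (4)² = 38.0556.
  S^{-1} = (1/det) · [[d, -b], [-b, a]] = [[0.3044, -0.1051],
 [-0.1051, 0.1226]].

Step 4 — quadratic form (x̄ - mu_0)^T · S^{-1} · (x̄ - mu_0):
  S^{-1} · (x̄ - mu_0) = (0.5934, -0.4423),
  (x̄ - mu_0)^T · [...] = (1)·(0.5934) + (-2.75)·(-0.4423) = 1.8099.

Step 5 — scale by n: T² = 4 · 1.8099 = 7.2394.

T² ≈ 7.2394


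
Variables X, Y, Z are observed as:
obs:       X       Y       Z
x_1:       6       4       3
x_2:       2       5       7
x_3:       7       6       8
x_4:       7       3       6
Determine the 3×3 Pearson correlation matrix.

Step 1 — column means:
  mean(X) = (6 + 2 + 7 + 7) / 4 = 22/4 = 5.5
  mean(Y) = (4 + 5 + 6 + 3) / 4 = 18/4 = 4.5
  mean(Z) = (3 + 7 + 8 + 6) / 4 = 24/4 = 6

Step 2 — sample variances and covariances s[i,j] = (1/(n-1)) · Σ_k (x_{k,i} - mean_i) · (x_{k,j} - mean_j), with n-1 = 3:
  s[X,X] = ((0.5)·(0.5) + (-3.5)·(-3.5) + (1.5)·(1.5) + (1.5)·(1.5)) / 3 = 17/3 = 5.6667
  s[X,Y] = ((0.5)·(-0.5) + (-3.5)·(0.5) + (1.5)·(1.5) + (1.5)·(-1.5)) / 3 = -2/3 = -0.6667
  s[X,Z] = ((0.5)·(-3) + (-3.5)·(1) + (1.5)·(2) + (1.5)·(0)) / 3 = -2/3 = -0.6667
  s[Y,Y] = ((-0.5)·(-0.5) + (0.5)·(0.5) + (1.5)·(1.5) + (-1.5)·(-1.5)) / 3 = 5/3 = 1.6667
  s[Y,Z] = ((-0.5)·(-3) + (0.5)·(1) + (1.5)·(2) + (-1.5)·(0)) / 3 = 5/3 = 1.6667
  s[Z,Z] = ((-3)·(-3) + (1)·(1) + (2)·(2) + (0)·(0)) / 3 = 14/3 = 4.6667
  Sample standard deviations s_i = √(s[i,i]):
  s(X) = √(5.6667) = 2.3805
  s(Y) = √(1.6667) = 1.291
  s(Z) = √(4.6667) = 2.1602

Step 3 — r_{ij} = s_{ij} / (s_i · s_j):
  r[X,X] = 1 (diagonal).
  r[X,Y] = -0.6667 / (2.3805 · 1.291) = -0.6667 / 3.0732 = -0.2169
  r[X,Z] = -0.6667 / (2.3805 · 2.1602) = -0.6667 / 5.1424 = -0.1296
  r[Y,Y] = 1 (diagonal).
  r[Y,Z] = 1.6667 / (1.291 · 2.1602) = 1.6667 / 2.7889 = 0.5976
  r[Z,Z] = 1 (diagonal).

R is symmetric with unit diagonal. Assembling:

R = [[1, -0.2169, -0.1296],
 [-0.2169, 1, 0.5976],
 [-0.1296, 0.5976, 1]]


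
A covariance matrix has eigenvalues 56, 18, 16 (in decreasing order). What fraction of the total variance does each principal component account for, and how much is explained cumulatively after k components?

Step 1 — total variance = trace(Sigma) = Σ λ_i = 56 + 18 + 16 = 90.

Step 2 — fraction explained by component i = λ_i / Σ λ:
  PC1: 56/90 = 0.6222
  PC2: 18/90 = 0.2
  PC3: 16/90 = 0.1778

Step 3 — cumulative fraction after k components = (λ_1 + ... + λ_k) / Σ λ:
  k = 1: 56/90 = 0.6222
  k = 2: (56 + 18)/90 = 74/90 = 0.8222
  k = 3: (56 + 18 + 16)/90 = 90/90 = 1

Summary (fraction, with percent):

explained: PC1 0.6222 (62.22%), PC2 0.2 (20%), PC3 0.1778 (17.78%);  cumulative: 0.6222, 0.8222, 1


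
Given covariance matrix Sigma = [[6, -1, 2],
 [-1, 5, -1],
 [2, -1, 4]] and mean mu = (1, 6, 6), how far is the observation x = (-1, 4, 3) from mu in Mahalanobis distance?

Step 1 — centre the observation: (x - mu) = (-2, -2, -3).

Step 2 — invert Sigma (cofactor / det for 3×3, or solve directly):
  Sigma^{-1} = [[0.2021, 0.0213, -0.0957],
 [0.0213, 0.2128, 0.0426],
 [-0.0957, 0.0426, 0.3085]].

Step 3 — form the quadratic (x - mu)^T · Sigma^{-1} · (x - mu):
  Sigma^{-1} · (x - mu) = (-0.1596, -0.5957, -0.8191).
  (x - mu)^T · [Sigma^{-1} · (x - mu)] = (-2)·(-0.1596) + (-2)·(-0.5957) + (-3)·(-0.8191) = 3.9681.

Step 4 — take square root: d = √(3.9681) ≈ 1.992.

d(x, mu) = √(3.9681) ≈ 1.992


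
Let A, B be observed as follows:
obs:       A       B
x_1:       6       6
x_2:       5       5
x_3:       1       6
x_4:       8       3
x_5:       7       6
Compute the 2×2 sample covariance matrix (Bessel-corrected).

Step 1 — column means:
  mean(A) = (6 + 5 + 1 + 8 + 7) / 5 = 27/5 = 5.4
  mean(B) = (6 + 5 + 6 + 3 + 6) / 5 = 26/5 = 5.2

Step 2 — sample covariance S[i,j] = (1/(n-1)) · Σ_k (x_{k,i} - mean_i) · (x_{k,j} - mean_j), with n-1 = 4.
  S[A,A] = ((0.6)·(0.6) + (-0.4)·(-0.4) + (-4.4)·(-4.4) + (2.6)·(2.6) + (1.6)·(1.6)) / 4 = 29.2/4 = 7.3
  S[A,B] = ((0.6)·(0.8) + (-0.4)·(-0.2) + (-4.4)·(0.8) + (2.6)·(-2.2) + (1.6)·(0.8)) / 4 = -7.4/4 = -1.85
  S[B,B] = ((0.8)·(0.8) + (-0.2)·(-0.2) + (0.8)·(0.8) + (-2.2)·(-2.2) + (0.8)·(0.8)) / 4 = 6.8/4 = 1.7

S is symmetric (S[j,i] = S[i,j]). Assembling:

S = [[7.3, -1.85],
 [-1.85, 1.7]]


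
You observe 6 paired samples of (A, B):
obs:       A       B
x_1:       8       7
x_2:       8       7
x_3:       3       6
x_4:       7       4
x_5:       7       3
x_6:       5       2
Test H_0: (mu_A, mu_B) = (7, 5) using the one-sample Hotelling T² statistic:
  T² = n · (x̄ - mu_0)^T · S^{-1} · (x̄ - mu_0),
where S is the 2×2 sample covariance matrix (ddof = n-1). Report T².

Step 1 — sample mean vector:
  mean(A) = (8 + 8 + 3 + 7 + 7 + 5) / 6 = 38/6 = 6.3333
  mean(B) = (7 + 7 + 6 + 4 + 3 + 2) / 6 = 29/6 = 4.8333
  x̄ = (6.3333, 4.8333),  deviation x̄ - mu_0 = (6.3333, 4.8333) - (7, 5) = (-0.6667, -0.1667).

Step 2 — sample covariance matrix, S[i,j] = (1/(n-1)) · Σ_k (x_{k,i} - mean_i) · (x_{k,j} - mean_j), divisor n-1 = 5:
  S[A,A] = ((1.6667)·(1.6667) + (1.6667)·(1.6667) + (-3.3333)·(-3.3333) + (0.6667)·(0.6667) + (0.6667)·(0.6667) + (-1.3333)·(-1.3333)) / 5 = 19.3333/5 = 3.8667
  S[A,B] = ((1.6667)·(2.1667) + (1.6667)·(2.1667) + (-3.3333)·(1.1667) + (0.6667)·(-0.8333) + (0.6667)·(-1.8333) + (-1.3333)·(-2.8333)) / 5 = 5.3333/5 = 1.0667
  S[B,B] = ((2.1667)·(2.1667) + (2.1667)·(2.1667) + (1.1667)·(1.1667) + (-0.8333)·(-0.8333) + (-1.8333)·(-1.8333) + (-2.8333)·(-2.8333)) / 5 = 22.8333/5 = 4.5667
  S = [[3.8667, 1.0667],
 [1.0667, 4.5667]].

Step 3 — invert S. det(S) = 3.8667·4.5667 - (1.0667)² = 16.52.
  S^{-1} = (1/det) · [[d, -b], [-b, a]] = [[0.2764, -0.0646],
 [-0.0646, 0.2341]].

Step 4 — quadratic form (x̄ - mu_0)^T · S^{-1} · (x̄ - mu_0):
  S^{-1} · (x̄ - mu_0) = (-0.1735, 0.004),
  (x̄ - mu_0)^T · [...] = (-0.6667)·(-0.1735) + (-0.1667)·(0.004) = 0.115.

Step 5 — scale by n: T² = 6 · 0.115 = 0.6901.

T² ≈ 0.6901


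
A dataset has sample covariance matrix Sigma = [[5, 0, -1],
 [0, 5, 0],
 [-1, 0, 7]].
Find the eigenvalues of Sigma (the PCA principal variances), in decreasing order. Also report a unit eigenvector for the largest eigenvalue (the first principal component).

Step 1 — characteristic polynomial p(λ) = det(λI - Sigma) = λ³ - tr·λ² + c_1·λ - det, where tr = trace, c_1 = sum of the principal 2×2 minors, det = det(Sigma):
  tr = 5 + 5 + 7 = 17,
  c_1 = (5·5 - (0)²) + (5·7 - (-1)²) + (5·7 - (0)²) = 25 + 34 + 35 = 94,
  det = 5·(5·7 - (0)²) - (0)·((0)·7 - (0)·(-1)) + (-1)·((0)·(0) - 5·(-1)) = 5·(35) - (0)·(0) + (-1)·(5) = 170.
  So p(λ) = λ³ - 17λ² + 94λ - 170.
Step 2 — look for an integer root (rational root theorem: any rational root is an integer divisor of 170). Testing λ = 5:
  p(5) = 125 - 425 + 470 - 170 = 0  ✓
  Dividing out (λ - 5): p(λ) = (λ - 5)(λ² - 12λ + 34).
Step 3 — remaining eigenvalues from the quadratic λ² - 12λ + 34 = 0:
  Δ = 12² - 4·34 = 144 - 136 = 8,  λ = (12 ± √8)/2 = (12 ± 2.8284)/2 ≈ 7.4142 or 4.5858.
  Sorted: λ_1 = 7.4142,  λ_2 = 5,  λ_3 = 4.5858  (check: sum = 17 = tr ✓).

Step 4 — unit eigenvector for λ_1 ≈ 7.4142: v spans the null space of (Sigma - λ_1 I), whose rows are
  r_1 = (-2.4142, 0, -1),  r_2 = (0, -2.4142, 0),  r_3 = (-1, 0, -0.4142).
  v is orthogonal to every row, so take v ∝ r_1 × r_2 = ((0)·(0) - (-1)·(-2.4142), (-1)·(0) - (-2.4142)·(0), (-2.4142)·(-2.4142) - (0)·(0)) ≈ (-2.4142, 0, 5.8284).
  Rescale (multiply by -1 so the first nonzero entry is positive): u = (2.4142, 0, -5.8284).
  ||u|| = √((2.4142)² + (0)² + (-5.8284)²) = √(39.799) ≈ 6.3086,  v_1 = u/||u|| ≈ (0.3827, 0, -0.9239) (||v_1|| = 1).

λ_1 = 7.4142,  λ_2 = 5,  λ_3 = 4.5858;  v_1 ≈ (0.3827, 0, -0.9239)


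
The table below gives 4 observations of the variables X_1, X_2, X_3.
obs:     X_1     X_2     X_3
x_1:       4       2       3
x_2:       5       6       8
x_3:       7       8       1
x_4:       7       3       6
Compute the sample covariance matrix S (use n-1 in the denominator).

Step 1 — column means:
  mean(X_1) = (4 + 5 + 7 + 7) / 4 = 23/4 = 5.75
  mean(X_2) = (2 + 6 + 8 + 3) / 4 = 19/4 = 4.75
  mean(X_3) = (3 + 8 + 1 + 6) / 4 = 18/4 = 4.5

Step 2 — sample covariance S[i,j] = (1/(n-1)) · Σ_k (x_{k,i} - mean_i) · (x_{k,j} - mean_j), with n-1 = 3.
  S[X_1,X_1] = ((-1.75)·(-1.75) + (-0.75)·(-0.75) + (1.25)·(1.25) + (1.25)·(1.25)) / 3 = 6.75/3 = 2.25
  S[X_1,X_2] = ((-1.75)·(-2.75) + (-0.75)·(1.25) + (1.25)·(3.25) + (1.25)·(-1.75)) / 3 = 5.75/3 = 1.9167
  S[X_1,X_3] = ((-1.75)·(-1.5) + (-0.75)·(3.5) + (1.25)·(-3.5) + (1.25)·(1.5)) / 3 = -2.5/3 = -0.8333
  S[X_2,X_2] = ((-2.75)·(-2.75) + (1.25)·(1.25) + (3.25)·(3.25) + (-1.75)·(-1.75)) / 3 = 22.75/3 = 7.5833
  S[X_2,X_3] = ((-2.75)·(-1.5) + (1.25)·(3.5) + (3.25)·(-3.5) + (-1.75)·(1.5)) / 3 = -5.5/3 = -1.8333
  S[X_3,X_3] = ((-1.5)·(-1.5) + (3.5)·(3.5) + (-3.5)·(-3.5) + (1.5)·(1.5)) / 3 = 29/3 = 9.6667

S is symmetric (S[j,i] = S[i,j]). Assembling:

S = [[2.25, 1.9167, -0.8333],
 [1.9167, 7.5833, -1.8333],
 [-0.8333, -1.8333, 9.6667]]
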